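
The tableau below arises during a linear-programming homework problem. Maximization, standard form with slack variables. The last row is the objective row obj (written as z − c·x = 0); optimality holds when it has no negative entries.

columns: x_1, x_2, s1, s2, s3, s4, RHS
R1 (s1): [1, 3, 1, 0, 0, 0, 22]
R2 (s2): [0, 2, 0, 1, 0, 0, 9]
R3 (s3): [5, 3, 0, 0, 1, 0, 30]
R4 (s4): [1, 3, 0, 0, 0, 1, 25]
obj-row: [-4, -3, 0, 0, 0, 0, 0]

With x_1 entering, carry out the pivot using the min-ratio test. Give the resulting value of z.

24

Ratio test on column x_1 — row 1: 22/1 = 22; row 2: entry 0 ≤ 0; row 3: 30/5 = 6; row 4: 25/1 = 25. Minimum is 6 at row 3 (s3 leaves); pivot element 5.
Pivot on row 3; the obj-row RHS becomes 0 − (-4)·6 = 24.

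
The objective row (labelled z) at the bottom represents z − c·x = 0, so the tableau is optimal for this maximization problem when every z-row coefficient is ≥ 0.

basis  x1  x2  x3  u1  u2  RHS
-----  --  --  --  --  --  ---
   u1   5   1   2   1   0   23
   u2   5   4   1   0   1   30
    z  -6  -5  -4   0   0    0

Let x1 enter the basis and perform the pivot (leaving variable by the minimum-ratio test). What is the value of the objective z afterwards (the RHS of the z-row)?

138/5

Ratio test on column x1 — row 1: 23/5 = 23/5; row 2: 30/5 = 6. Minimum is 23/5 at row 1 (u1 leaves); pivot element 5.
Pivot on row 1; the z-row RHS becomes 0 − (-6)·(23/5) = 138/5.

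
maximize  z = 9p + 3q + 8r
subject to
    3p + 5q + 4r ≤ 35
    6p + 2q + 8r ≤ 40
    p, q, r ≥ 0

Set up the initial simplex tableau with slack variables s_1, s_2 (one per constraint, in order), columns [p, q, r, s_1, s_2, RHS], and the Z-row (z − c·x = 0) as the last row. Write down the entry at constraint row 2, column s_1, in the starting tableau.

Slack s_1 belongs to constraint 1; its column is the unit vector e_1, so the entry in row 2 is 0.

0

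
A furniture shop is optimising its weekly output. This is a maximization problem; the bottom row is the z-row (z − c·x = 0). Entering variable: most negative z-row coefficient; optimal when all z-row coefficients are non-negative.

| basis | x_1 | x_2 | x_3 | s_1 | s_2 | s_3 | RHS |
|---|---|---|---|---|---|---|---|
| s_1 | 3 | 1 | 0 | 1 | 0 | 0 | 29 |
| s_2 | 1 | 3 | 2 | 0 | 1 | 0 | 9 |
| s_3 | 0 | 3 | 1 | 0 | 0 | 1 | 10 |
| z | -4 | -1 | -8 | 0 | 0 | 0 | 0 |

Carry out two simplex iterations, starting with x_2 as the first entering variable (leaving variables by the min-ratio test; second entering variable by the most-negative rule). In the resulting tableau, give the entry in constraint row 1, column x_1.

Ratio test on column x_2 — row 1: 29/1 = 29; row 2: 9/3 = 3; row 3: 10/3 = 10/3. Minimum is 3 at row 2 (s_2 leaves); pivot element 3.
Divide row 2 by 3; eliminate column x_2 from the other rows.
Second iteration: most negative z-row entry is -22/3 in column x_3, so x_3 enters.
Ratio test on column x_3 — row 1: entry -2/3 ≤ 0; row 2: 3/(2/3) = 9/2; row 3: entry -1 ≤ 0. Minimum is 9/2 at row 2 (x_2 leaves); pivot element 2/3.
Divide row 2 by 2/3; eliminate column x_3 from the other rows.
After both pivots, the entry at constraint row 1, column x_1 is 3.

3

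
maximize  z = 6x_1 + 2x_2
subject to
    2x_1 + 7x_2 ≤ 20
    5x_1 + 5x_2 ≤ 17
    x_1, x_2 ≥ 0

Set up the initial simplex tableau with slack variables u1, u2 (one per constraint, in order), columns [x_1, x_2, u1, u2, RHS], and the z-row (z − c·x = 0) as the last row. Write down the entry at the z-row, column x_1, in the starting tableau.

The z-row carries the negated objective coefficients: the x_1 entry is -6.

-6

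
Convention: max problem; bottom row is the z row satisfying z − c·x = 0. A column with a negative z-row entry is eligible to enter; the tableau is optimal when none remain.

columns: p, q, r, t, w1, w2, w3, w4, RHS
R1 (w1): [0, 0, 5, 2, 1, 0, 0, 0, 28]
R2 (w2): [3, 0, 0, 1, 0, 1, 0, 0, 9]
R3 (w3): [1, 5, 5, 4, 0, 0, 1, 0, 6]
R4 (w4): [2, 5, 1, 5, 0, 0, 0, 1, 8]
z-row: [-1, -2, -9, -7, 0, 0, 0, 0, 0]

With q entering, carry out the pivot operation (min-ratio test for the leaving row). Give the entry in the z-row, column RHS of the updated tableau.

12/5

Ratio test on column q — row 1: entry 0 ≤ 0; row 2: entry 0 ≤ 0; row 3: 6/5 = 6/5; row 4: 8/5 = 8/5. Minimum is 6/5 at row 3 (w3 leaves); pivot element 5.
Divide row 3 by 5; eliminate column q from the other rows.
z-row update in column RHS: 0 − (-2)·(6/5) = 12/5.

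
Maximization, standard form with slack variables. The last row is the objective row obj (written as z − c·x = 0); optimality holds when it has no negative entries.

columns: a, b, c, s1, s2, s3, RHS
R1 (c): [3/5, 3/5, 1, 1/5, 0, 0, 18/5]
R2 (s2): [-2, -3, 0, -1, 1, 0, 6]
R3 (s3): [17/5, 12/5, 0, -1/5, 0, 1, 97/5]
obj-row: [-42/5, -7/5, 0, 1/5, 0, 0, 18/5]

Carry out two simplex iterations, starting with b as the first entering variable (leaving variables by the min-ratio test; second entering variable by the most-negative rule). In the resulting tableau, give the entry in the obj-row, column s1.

-19/3

Ratio test on column b — row 1: (18/5)/(3/5) = 6; row 2: entry -3 ≤ 0; row 3: (97/5)/(12/5) = 97/12. Minimum is 6 at row 1 (c leaves); pivot element 3/5.
Divide row 1 by 3/5; eliminate column b from the other rows.
Second iteration: most negative obj-row entry is -7 in column a, so a enters.
Ratio test on column a — row 1: 6/1 = 6; row 2: 24/1 = 24; row 3: 5/1 = 5. Minimum is 5 at row 3 (s3 leaves); pivot element 1.
Divide row 3 by 1; eliminate column a from the other rows.
After both pivots, the entry at the obj-row, column s1 is -19/3.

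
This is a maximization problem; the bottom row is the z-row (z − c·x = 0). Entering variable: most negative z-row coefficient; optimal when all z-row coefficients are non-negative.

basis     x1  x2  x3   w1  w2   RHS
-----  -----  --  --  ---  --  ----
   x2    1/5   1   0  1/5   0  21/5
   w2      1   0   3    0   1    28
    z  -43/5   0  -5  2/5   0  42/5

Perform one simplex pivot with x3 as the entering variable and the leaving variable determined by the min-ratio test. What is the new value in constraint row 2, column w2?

Ratio test on column x3 — row 1: entry 0 ≤ 0; row 2: 28/3 = 28/3. Minimum is 28/3 at row 2 (w2 leaves); pivot element 3.
Divide row 2 by 3; eliminate column x3 from the other rows.
In the new row 2, the w2 entry is the old entry divided by the pivot: 1/3 = 1/3.

1/3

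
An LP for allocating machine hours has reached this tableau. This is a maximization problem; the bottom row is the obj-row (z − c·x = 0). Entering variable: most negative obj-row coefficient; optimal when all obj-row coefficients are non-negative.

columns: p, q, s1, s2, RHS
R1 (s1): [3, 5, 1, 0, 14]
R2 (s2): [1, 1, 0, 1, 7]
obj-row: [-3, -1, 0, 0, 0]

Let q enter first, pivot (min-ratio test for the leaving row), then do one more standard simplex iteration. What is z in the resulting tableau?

14

Ratio test on column q — row 1: 14/5 = 14/5; row 2: 7/1 = 7. Minimum is 14/5 at row 1 (s1 leaves); pivot element 5.
Pivot on row 1; the obj-row RHS becomes 0 − (-1)·(14/5) = 14/5.
Next entering variable (most negative obj-row entry -12/5): p.
Ratio test on column p — row 1: (14/5)/(3/5) = 14/3; row 2: (21/5)/(2/5) = 21/2. Minimum is 14/3 at row 1 (q leaves); pivot element 3/5.
After the second pivot the obj-row RHS is 14/5 − (-12/5)·(14/3) = 14.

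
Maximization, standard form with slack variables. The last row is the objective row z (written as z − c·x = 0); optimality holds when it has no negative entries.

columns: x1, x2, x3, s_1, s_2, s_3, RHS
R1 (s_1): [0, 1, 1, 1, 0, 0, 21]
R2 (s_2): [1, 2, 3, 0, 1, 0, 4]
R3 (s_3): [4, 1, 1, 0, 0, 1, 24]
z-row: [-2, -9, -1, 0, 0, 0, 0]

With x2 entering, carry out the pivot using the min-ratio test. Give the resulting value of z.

Ratio test on column x2 — row 1: 21/1 = 21; row 2: 4/2 = 2; row 3: 24/1 = 24. Minimum is 2 at row 2 (s_2 leaves); pivot element 2.
Pivot on row 2; the z-row RHS becomes 0 − (-9)·2 = 18.

18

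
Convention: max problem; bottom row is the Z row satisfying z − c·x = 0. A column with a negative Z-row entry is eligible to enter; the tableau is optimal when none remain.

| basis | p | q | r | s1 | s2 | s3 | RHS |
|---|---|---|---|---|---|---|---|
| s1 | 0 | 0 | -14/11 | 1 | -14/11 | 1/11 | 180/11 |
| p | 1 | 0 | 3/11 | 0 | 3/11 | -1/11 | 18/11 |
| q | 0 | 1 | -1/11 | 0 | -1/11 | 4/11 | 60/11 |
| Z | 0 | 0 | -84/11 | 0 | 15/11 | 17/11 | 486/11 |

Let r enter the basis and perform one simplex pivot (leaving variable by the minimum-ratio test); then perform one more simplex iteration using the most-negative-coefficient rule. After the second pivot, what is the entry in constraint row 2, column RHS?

Ratio test on column r — row 1: entry -14/11 ≤ 0; row 2: (18/11)/(3/11) = 6; row 3: entry -1/11 ≤ 0. Minimum is 6 at row 2 (p leaves); pivot element 3/11.
Divide row 2 by 3/11; eliminate column r from the other rows.
Second iteration: most negative Z-row entry is -1 in column s3, so s3 enters.
Ratio test on column s3 — row 1: entry -1/3 ≤ 0; row 2: entry -1/3 ≤ 0; row 3: 6/(1/3) = 18. Minimum is 18 at row 3 (q leaves); pivot element 1/3.
Divide row 3 by 1/3; eliminate column s3 from the other rows.
After both pivots, the entry at constraint row 2, column RHS is 12.

12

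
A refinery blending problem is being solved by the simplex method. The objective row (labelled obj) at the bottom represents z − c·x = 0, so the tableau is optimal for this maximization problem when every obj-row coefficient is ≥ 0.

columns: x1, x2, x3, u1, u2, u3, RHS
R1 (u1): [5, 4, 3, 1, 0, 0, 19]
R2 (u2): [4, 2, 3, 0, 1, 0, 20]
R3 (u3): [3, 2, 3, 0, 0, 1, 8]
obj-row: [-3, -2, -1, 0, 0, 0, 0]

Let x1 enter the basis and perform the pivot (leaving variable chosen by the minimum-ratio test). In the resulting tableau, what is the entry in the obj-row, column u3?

Ratio test on column x1 — row 1: 19/5 = 19/5; row 2: 20/4 = 5; row 3: 8/3 = 8/3. Minimum is 8/3 at row 3 (u3 leaves); pivot element 3.
Divide row 3 by 3; eliminate column x1 from the other rows.
obj-row update in column u3: 0 − (-3)·(1/3) = 1.

1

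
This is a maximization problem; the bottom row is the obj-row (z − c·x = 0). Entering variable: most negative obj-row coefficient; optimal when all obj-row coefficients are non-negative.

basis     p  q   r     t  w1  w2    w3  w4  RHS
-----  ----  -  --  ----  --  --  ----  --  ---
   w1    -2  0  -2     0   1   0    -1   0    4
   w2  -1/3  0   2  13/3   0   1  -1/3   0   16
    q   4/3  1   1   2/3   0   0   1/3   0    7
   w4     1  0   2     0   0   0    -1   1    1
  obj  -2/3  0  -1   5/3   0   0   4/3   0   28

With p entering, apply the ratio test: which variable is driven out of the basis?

w4

Column p entries and ratios — w1: -2 ≤ 0, skip; w2: -1/3 ≤ 0, skip; q: 7/(4/3) = 21/4; w4: 1/1 = 1.
Smallest ratio is 1 in the row of w4, so w4 leaves.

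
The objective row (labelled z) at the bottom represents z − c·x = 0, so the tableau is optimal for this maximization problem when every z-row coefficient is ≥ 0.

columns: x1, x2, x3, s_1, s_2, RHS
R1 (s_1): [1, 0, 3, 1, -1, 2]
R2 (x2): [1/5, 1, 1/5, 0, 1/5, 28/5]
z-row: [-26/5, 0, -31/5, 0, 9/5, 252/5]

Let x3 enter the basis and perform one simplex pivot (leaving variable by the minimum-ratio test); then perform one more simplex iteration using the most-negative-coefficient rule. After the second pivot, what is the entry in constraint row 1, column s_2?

Ratio test on column x3 — row 1: 2/3 = 2/3; row 2: (28/5)/(1/5) = 28. Minimum is 2/3 at row 1 (s_1 leaves); pivot element 3.
Divide row 1 by 3; eliminate column x3 from the other rows.
Second iteration: most negative z-row entry is -47/15 in column x1, so x1 enters.
Ratio test on column x1 — row 1: (2/3)/(1/3) = 2; row 2: (82/15)/(2/15) = 41. Minimum is 2 at row 1 (x3 leaves); pivot element 1/3.
Divide row 1 by 1/3; eliminate column x1 from the other rows.
After both pivots, the entry at constraint row 1, column s_2 is -1.

-1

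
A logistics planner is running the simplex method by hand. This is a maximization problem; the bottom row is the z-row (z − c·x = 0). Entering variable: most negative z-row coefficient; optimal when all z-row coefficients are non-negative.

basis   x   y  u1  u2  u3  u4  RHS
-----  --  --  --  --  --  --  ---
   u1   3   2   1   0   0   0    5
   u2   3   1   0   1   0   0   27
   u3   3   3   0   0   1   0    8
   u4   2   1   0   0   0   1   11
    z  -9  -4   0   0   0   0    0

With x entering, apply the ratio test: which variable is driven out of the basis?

Column x entries and ratios — u1: 5/3 = 5/3; u2: 27/3 = 9; u3: 8/3 = 8/3; u4: 11/2 = 11/2.
Smallest ratio is 5/3 in the row of u1, so u1 leaves.

u1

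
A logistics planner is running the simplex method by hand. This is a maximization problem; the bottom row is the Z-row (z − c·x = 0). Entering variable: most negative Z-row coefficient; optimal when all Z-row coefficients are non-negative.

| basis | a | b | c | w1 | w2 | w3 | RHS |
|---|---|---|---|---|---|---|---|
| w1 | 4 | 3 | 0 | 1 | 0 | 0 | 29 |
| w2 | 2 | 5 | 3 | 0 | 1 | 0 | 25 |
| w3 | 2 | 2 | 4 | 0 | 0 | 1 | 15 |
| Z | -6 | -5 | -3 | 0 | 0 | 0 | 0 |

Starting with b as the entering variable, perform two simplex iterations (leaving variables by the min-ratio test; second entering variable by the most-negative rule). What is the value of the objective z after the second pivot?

125/3

Ratio test on column b — row 1: 29/3 = 29/3; row 2: 25/5 = 5; row 3: 15/2 = 15/2. Minimum is 5 at row 2 (w2 leaves); pivot element 5.
Pivot on row 2; the Z-row RHS becomes 0 − (-5)·5 = 25.
Next entering variable (most negative Z-row entry -4): a.
Ratio test on column a — row 1: 14/(14/5) = 5; row 2: 5/(2/5) = 25/2; row 3: 5/(6/5) = 25/6. Minimum is 25/6 at row 3 (w3 leaves); pivot element 6/5.
After the second pivot the Z-row RHS is 25 − (-4)·(25/6) = 125/3.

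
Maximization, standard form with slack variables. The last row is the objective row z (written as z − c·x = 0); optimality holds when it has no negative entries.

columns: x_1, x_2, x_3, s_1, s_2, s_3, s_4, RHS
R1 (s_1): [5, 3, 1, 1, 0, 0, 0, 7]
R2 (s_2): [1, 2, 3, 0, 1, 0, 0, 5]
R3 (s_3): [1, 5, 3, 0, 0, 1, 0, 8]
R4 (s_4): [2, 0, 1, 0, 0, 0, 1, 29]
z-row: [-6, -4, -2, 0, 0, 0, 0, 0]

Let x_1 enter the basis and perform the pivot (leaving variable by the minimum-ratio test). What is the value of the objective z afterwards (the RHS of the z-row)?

Ratio test on column x_1 — row 1: 7/5 = 7/5; row 2: 5/1 = 5; row 3: 8/1 = 8; row 4: 29/2 = 29/2. Minimum is 7/5 at row 1 (s_1 leaves); pivot element 5.
Pivot on row 1; the z-row RHS becomes 0 − (-6)·(7/5) = 42/5.

42/5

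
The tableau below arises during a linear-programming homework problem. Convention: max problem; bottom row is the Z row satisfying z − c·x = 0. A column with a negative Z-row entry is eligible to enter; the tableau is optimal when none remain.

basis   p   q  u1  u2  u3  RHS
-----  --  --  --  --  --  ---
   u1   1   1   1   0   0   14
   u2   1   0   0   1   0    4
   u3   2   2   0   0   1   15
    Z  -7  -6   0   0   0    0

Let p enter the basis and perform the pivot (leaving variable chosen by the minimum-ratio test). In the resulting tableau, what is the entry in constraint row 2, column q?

Ratio test on column p — row 1: 14/1 = 14; row 2: 4/1 = 4; row 3: 15/2 = 15/2. Minimum is 4 at row 2 (u2 leaves); pivot element 1.
Divide row 2 by 1; eliminate column p from the other rows.
In the new row 2, the q entry is the old entry divided by the pivot: 0/1 = 0.

0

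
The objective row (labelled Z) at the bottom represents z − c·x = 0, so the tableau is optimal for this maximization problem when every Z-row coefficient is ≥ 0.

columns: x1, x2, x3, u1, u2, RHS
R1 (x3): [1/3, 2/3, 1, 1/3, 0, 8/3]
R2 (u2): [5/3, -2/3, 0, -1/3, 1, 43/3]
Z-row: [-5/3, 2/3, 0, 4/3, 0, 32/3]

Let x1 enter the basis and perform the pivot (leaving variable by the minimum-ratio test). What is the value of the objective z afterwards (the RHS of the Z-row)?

Ratio test on column x1 — row 1: (8/3)/(1/3) = 8; row 2: (43/3)/(5/3) = 43/5. Minimum is 8 at row 1 (x3 leaves); pivot element 1/3.
Pivot on row 1; the Z-row RHS becomes 32/3 − (-5/3)·8 = 24.

24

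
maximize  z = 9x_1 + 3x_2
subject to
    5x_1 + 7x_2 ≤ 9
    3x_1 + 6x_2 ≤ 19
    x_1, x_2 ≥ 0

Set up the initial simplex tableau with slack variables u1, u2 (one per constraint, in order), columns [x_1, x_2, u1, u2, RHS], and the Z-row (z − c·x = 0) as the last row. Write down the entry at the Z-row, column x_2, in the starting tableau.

The Z-row carries the negated objective coefficients: the x_2 entry is -3.

-3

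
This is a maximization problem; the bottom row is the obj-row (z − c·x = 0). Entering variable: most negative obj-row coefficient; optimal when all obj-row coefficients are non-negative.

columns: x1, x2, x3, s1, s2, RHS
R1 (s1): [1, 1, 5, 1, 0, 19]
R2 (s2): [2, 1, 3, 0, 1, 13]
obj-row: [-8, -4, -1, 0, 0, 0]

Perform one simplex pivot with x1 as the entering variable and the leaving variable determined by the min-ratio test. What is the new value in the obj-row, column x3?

Ratio test on column x1 — row 1: 19/1 = 19; row 2: 13/2 = 13/2. Minimum is 13/2 at row 2 (s2 leaves); pivot element 2.
Divide row 2 by 2; eliminate column x1 from the other rows.
obj-row update in column x3: -1 − (-8)·(3/2) = 11.

11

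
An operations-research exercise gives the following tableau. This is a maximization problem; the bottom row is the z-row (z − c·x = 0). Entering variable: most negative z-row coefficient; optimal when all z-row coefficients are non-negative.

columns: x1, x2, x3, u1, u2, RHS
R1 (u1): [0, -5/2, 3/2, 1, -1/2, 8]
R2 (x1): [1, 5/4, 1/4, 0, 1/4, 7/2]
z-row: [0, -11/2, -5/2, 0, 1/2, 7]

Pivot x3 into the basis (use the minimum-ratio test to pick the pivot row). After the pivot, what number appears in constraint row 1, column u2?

Ratio test on column x3 — row 1: 8/(3/2) = 16/3; row 2: (7/2)/(1/4) = 14. Minimum is 16/3 at row 1 (u1 leaves); pivot element 3/2.
Divide row 1 by 3/2; eliminate column x3 from the other rows.
In the new row 1, the u2 entry is the old entry divided by the pivot: (-1/2)/(3/2) = -1/3.

-1/3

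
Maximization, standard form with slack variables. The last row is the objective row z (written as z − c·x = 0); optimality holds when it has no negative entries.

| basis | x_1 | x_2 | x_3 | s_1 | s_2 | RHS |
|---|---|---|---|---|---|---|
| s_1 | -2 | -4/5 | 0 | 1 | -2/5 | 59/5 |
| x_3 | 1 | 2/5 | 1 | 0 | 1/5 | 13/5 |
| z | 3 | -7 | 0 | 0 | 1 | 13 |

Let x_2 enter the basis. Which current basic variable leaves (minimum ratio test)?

x_3

Column x_2 entries and ratios — s_1: -4/5 ≤ 0, skip; x_3: (13/5)/(2/5) = 13/2.
Smallest ratio is 13/2 in the row of x_3, so x_3 leaves.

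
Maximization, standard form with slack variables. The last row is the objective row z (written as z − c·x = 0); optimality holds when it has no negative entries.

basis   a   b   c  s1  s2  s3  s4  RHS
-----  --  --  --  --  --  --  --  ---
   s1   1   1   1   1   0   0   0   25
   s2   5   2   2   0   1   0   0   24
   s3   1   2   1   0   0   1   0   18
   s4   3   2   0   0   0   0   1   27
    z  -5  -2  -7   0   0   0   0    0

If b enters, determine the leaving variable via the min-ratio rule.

s3

Column b entries and ratios — s1: 25/1 = 25; s2: 24/2 = 12; s3: 18/2 = 9; s4: 27/2 = 27/2.
Smallest ratio is 9 in the row of s3, so s3 leaves.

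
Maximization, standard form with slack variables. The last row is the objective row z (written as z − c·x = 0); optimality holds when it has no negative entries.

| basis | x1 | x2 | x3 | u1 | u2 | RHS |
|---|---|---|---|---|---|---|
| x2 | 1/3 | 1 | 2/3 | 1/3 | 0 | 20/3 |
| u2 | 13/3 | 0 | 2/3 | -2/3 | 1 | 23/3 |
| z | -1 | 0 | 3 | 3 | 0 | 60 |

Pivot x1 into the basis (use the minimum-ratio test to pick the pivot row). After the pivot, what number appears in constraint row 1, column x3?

Ratio test on column x1 — row 1: (20/3)/(1/3) = 20; row 2: (23/3)/(13/3) = 23/13. Minimum is 23/13 at row 2 (u2 leaves); pivot element 13/3.
Divide row 2 by 13/3; eliminate column x1 from the other rows.
Row 1 update in column x3: 2/3 − (1/3)·(2/13) = 8/13.

8/13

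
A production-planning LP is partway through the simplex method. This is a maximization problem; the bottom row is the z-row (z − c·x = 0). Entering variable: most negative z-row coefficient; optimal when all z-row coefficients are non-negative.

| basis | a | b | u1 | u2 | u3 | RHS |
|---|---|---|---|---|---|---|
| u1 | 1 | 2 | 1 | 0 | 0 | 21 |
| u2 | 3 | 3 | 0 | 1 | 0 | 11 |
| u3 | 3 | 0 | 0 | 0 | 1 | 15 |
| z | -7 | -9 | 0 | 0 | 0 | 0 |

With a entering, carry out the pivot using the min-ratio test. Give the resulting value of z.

Ratio test on column a — row 1: 21/1 = 21; row 2: 11/3 = 11/3; row 3: 15/3 = 5. Minimum is 11/3 at row 2 (u2 leaves); pivot element 3.
Pivot on row 2; the z-row RHS becomes 0 − (-7)·(11/3) = 77/3.

77/3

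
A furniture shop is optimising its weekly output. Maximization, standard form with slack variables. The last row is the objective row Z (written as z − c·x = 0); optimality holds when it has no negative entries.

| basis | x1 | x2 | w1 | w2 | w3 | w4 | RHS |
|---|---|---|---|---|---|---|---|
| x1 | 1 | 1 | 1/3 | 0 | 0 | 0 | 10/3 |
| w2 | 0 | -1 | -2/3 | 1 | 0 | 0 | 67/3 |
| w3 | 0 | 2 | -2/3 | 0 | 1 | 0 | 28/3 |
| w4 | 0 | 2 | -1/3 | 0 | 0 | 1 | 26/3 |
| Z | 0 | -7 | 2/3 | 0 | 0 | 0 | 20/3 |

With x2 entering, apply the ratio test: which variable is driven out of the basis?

Column x2 entries and ratios — x1: (10/3)/1 = 10/3; w2: -1 ≤ 0, skip; w3: (28/3)/2 = 14/3; w4: (26/3)/2 = 13/3.
Smallest ratio is 10/3 in the row of x1, so x1 leaves.

x1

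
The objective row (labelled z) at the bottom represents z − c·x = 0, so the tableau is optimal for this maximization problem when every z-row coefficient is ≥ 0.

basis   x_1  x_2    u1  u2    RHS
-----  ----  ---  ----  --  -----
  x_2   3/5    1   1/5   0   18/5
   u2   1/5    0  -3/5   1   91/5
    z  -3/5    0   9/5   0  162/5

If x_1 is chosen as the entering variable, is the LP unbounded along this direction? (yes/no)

no

Column x_1 has positive entries in row(s) 1, 2, so the ratio test bounds it — not unbounded.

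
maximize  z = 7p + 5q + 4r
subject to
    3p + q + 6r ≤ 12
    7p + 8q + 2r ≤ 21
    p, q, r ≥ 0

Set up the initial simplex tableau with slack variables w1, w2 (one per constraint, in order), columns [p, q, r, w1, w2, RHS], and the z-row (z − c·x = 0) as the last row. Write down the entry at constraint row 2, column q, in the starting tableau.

8

Constraint 2 has coefficient 8 on q.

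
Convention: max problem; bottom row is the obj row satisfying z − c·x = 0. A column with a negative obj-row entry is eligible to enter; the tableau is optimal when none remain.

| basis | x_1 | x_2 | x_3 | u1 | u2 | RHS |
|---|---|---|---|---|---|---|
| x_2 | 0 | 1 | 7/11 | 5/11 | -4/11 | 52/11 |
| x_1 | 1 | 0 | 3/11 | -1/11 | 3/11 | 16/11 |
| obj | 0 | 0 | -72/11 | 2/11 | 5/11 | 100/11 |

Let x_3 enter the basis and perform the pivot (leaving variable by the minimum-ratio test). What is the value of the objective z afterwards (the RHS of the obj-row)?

44

Ratio test on column x_3 — row 1: (52/11)/(7/11) = 52/7; row 2: (16/11)/(3/11) = 16/3. Minimum is 16/3 at row 2 (x_1 leaves); pivot element 3/11.
Pivot on row 2; the obj-row RHS becomes 100/11 − (-72/11)·(16/3) = 44.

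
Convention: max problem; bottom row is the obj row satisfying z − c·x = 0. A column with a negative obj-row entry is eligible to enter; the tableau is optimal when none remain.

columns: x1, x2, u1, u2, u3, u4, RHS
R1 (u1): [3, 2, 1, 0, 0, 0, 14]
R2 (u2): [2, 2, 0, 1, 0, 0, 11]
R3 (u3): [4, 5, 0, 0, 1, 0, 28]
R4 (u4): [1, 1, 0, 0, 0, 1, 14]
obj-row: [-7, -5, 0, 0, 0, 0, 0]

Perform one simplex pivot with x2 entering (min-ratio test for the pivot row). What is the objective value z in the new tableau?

55/2

Ratio test on column x2 — row 1: 14/2 = 7; row 2: 11/2 = 11/2; row 3: 28/5 = 28/5; row 4: 14/1 = 14. Minimum is 11/2 at row 2 (u2 leaves); pivot element 2.
Pivot on row 2; the obj-row RHS becomes 0 − (-5)·(11/2) = 55/2.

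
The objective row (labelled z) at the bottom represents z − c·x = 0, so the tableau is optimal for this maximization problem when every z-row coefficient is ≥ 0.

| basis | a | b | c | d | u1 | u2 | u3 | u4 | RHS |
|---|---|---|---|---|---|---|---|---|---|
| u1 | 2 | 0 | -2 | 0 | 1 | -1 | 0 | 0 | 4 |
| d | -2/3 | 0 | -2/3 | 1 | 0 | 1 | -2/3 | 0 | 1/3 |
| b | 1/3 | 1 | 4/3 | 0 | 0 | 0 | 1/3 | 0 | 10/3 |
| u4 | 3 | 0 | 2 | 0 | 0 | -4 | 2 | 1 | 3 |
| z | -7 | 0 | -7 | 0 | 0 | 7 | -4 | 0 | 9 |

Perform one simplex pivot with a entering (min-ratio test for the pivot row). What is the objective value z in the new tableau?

Ratio test on column a — row 1: 4/2 = 2; row 2: entry -2/3 ≤ 0; row 3: (10/3)/(1/3) = 10; row 4: 3/3 = 1. Minimum is 1 at row 4 (u4 leaves); pivot element 3.
Pivot on row 4; the z-row RHS becomes 9 − (-7)·1 = 16.

16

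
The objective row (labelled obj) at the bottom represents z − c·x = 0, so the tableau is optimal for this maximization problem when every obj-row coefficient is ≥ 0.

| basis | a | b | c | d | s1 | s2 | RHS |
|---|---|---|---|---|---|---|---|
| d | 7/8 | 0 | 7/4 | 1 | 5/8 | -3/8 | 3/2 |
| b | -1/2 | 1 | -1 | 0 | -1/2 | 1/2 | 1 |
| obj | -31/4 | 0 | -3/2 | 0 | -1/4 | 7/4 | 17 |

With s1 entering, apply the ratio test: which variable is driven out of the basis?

Column s1 entries and ratios — d: (3/2)/(5/8) = 12/5; b: -1/2 ≤ 0, skip.
Smallest ratio is 12/5 in the row of d, so d leaves.

d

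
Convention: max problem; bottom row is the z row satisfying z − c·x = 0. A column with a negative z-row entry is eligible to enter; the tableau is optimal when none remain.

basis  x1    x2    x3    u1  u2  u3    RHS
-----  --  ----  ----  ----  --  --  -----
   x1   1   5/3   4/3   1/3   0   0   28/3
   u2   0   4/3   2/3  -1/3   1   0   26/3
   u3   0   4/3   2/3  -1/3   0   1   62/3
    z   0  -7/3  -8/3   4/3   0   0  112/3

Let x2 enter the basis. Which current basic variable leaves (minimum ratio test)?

Column x2 entries and ratios — x1: (28/3)/(5/3) = 28/5; u2: (26/3)/(4/3) = 13/2; u3: (62/3)/(4/3) = 31/2.
Smallest ratio is 28/5 in the row of x1, so x1 leaves.

x1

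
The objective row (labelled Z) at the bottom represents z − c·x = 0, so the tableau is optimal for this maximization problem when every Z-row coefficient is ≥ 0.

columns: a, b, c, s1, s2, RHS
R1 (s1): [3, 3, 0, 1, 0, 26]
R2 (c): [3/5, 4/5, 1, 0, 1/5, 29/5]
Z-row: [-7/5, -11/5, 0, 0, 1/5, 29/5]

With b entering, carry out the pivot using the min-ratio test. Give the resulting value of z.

87/4

Ratio test on column b — row 1: 26/3 = 26/3; row 2: (29/5)/(4/5) = 29/4. Minimum is 29/4 at row 2 (c leaves); pivot element 4/5.
Pivot on row 2; the Z-row RHS becomes 29/5 − (-11/5)·(29/4) = 87/4.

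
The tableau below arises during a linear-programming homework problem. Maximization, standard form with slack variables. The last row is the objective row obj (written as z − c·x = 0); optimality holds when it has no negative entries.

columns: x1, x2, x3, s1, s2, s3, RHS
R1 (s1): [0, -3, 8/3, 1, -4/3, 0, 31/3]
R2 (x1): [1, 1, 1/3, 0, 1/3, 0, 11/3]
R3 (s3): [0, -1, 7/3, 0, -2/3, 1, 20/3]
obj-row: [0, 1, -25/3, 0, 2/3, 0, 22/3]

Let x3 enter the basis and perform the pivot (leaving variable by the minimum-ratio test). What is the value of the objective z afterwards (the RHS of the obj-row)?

Ratio test on column x3 — row 1: (31/3)/(8/3) = 31/8; row 2: (11/3)/(1/3) = 11; row 3: (20/3)/(7/3) = 20/7. Minimum is 20/7 at row 3 (s3 leaves); pivot element 7/3.
Pivot on row 3; the obj-row RHS becomes 22/3 − (-25/3)·(20/7) = 218/7.

218/7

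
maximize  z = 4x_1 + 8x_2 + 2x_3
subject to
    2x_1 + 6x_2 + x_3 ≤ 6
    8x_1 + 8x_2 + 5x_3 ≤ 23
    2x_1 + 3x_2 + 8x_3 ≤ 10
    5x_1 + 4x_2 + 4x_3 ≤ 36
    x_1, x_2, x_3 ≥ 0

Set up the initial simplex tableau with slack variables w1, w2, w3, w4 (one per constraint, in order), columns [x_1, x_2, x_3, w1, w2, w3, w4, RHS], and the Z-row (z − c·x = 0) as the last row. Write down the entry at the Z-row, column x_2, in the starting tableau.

The Z-row carries the negated objective coefficients: the x_2 entry is -8.

-8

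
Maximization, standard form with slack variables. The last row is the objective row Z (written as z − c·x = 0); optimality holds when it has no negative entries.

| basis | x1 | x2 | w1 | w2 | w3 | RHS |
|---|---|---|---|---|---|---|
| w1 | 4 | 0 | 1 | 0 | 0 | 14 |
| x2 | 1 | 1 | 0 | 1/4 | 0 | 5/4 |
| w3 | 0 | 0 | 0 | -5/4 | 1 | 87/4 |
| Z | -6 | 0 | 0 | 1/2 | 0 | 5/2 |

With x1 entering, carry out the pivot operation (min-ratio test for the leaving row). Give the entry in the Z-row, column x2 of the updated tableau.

6

Ratio test on column x1 — row 1: 14/4 = 7/2; row 2: (5/4)/1 = 5/4; row 3: entry 0 ≤ 0. Minimum is 5/4 at row 2 (x2 leaves); pivot element 1.
Divide row 2 by 1; eliminate column x1 from the other rows.
Z-row update in column x2: 0 − (-6)·1 = 6.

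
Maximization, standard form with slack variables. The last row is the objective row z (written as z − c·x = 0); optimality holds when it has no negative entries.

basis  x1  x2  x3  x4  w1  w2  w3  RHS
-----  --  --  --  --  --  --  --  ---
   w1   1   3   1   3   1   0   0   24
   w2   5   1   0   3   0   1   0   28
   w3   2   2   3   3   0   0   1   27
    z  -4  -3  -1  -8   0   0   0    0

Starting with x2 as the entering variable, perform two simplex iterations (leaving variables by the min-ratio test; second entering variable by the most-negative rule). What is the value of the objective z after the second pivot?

Ratio test on column x2 — row 1: 24/3 = 8; row 2: 28/1 = 28; row 3: 27/2 = 27/2. Minimum is 8 at row 1 (w1 leaves); pivot element 3.
Pivot on row 1; the z-row RHS becomes 0 − (-3)·8 = 24.
Next entering variable (most negative z-row entry -5): x4.
Ratio test on column x4 — row 1: 8/1 = 8; row 2: 20/2 = 10; row 3: 11/1 = 11. Minimum is 8 at row 1 (x2 leaves); pivot element 1.
After the second pivot the z-row RHS is 24 − (-5)·8 = 64.

64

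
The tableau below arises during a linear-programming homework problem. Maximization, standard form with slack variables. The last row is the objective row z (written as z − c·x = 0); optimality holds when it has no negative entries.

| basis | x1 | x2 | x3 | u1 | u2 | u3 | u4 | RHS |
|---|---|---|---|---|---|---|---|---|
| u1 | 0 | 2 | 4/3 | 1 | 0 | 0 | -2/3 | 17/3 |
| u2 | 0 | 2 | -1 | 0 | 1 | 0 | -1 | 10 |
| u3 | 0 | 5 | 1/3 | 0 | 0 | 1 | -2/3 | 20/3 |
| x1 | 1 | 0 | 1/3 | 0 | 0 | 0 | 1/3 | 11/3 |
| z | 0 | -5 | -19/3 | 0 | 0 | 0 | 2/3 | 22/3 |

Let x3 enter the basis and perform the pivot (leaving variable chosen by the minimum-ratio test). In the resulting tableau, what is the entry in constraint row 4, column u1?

-1/4

Ratio test on column x3 — row 1: (17/3)/(4/3) = 17/4; row 2: entry -1 ≤ 0; row 3: (20/3)/(1/3) = 20; row 4: (11/3)/(1/3) = 11. Minimum is 17/4 at row 1 (u1 leaves); pivot element 4/3.
Divide row 1 by 4/3; eliminate column x3 from the other rows.
Row 4 update in column u1: 0 − (1/3)·(3/4) = -1/4.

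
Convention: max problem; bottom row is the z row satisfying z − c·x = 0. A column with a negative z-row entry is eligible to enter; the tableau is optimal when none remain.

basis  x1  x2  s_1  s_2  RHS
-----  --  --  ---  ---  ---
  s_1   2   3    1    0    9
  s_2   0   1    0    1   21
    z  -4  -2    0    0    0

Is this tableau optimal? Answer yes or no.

The z-row has a negative entry -4 in column x1, so it is not optimal.

no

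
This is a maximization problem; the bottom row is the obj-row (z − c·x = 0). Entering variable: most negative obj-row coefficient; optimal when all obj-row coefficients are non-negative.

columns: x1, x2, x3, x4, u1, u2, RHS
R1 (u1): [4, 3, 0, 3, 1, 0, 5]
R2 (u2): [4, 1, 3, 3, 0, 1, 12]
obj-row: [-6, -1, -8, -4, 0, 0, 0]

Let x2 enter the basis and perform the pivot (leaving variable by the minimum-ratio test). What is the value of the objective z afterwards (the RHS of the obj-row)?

Ratio test on column x2 — row 1: 5/3 = 5/3; row 2: 12/1 = 12. Minimum is 5/3 at row 1 (u1 leaves); pivot element 3.
Pivot on row 1; the obj-row RHS becomes 0 − (-1)·(5/3) = 5/3.

5/3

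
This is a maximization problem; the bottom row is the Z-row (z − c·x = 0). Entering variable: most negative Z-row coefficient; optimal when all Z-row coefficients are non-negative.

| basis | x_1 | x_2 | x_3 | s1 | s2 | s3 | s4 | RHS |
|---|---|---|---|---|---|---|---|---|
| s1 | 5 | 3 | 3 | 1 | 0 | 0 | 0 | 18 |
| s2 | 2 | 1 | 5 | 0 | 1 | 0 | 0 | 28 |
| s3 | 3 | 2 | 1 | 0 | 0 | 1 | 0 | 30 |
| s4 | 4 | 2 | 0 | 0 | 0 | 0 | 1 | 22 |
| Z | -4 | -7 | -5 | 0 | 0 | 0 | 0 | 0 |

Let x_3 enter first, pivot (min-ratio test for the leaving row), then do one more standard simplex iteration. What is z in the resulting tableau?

Ratio test on column x_3 — row 1: 18/3 = 6; row 2: 28/5 = 28/5; row 3: 30/1 = 30; row 4: entry 0 ≤ 0. Minimum is 28/5 at row 2 (s2 leaves); pivot element 5.
Pivot on row 2; the Z-row RHS becomes 0 − (-5)·(28/5) = 28.
Next entering variable (most negative Z-row entry -6): x_2.
Ratio test on column x_2 — row 1: (6/5)/(12/5) = 1/2; row 2: (28/5)/(1/5) = 28; row 3: (122/5)/(9/5) = 122/9; row 4: 22/2 = 11. Minimum is 1/2 at row 1 (s1 leaves); pivot element 12/5.
After the second pivot the Z-row RHS is 28 − (-6)·(1/2) = 31.

31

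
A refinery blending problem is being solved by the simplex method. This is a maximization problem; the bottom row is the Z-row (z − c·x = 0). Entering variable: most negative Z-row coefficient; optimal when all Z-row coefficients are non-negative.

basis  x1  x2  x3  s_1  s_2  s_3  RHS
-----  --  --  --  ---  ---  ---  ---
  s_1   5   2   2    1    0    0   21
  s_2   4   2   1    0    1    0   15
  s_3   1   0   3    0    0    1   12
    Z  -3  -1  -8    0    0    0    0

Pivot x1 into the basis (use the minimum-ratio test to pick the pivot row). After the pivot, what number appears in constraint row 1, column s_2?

-5/4

Ratio test on column x1 — row 1: 21/5 = 21/5; row 2: 15/4 = 15/4; row 3: 12/1 = 12. Minimum is 15/4 at row 2 (s_2 leaves); pivot element 4.
Divide row 2 by 4; eliminate column x1 from the other rows.
Row 1 update in column s_2: 0 − 5·(1/4) = -5/4.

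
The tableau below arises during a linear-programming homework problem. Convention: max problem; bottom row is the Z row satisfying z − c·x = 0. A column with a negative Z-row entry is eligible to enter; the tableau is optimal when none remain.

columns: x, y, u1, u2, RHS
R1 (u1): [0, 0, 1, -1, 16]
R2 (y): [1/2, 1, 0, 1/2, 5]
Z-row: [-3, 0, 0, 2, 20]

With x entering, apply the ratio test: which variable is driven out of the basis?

y

Column x entries and ratios — u1: 0 ≤ 0, skip; y: 5/(1/2) = 10.
Smallest ratio is 10 in the row of y, so y leaves.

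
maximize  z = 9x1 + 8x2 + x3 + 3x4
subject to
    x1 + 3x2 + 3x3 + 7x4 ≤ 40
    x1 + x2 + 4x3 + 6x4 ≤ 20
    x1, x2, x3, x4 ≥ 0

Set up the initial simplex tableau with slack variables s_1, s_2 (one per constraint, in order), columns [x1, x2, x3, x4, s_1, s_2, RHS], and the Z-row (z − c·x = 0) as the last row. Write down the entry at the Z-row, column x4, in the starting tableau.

The Z-row carries the negated objective coefficients: the x4 entry is -3.

-3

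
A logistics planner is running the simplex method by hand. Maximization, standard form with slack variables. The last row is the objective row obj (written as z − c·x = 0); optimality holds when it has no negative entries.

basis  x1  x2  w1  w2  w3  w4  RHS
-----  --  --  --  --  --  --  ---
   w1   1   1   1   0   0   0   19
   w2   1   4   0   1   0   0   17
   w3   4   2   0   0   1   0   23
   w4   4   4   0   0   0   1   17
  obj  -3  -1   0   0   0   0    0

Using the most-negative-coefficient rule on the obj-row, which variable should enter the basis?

Negative obj-row entries: x1: -3, x2: -1.
The most negative is -3 in column x1, so x1 enters.

x1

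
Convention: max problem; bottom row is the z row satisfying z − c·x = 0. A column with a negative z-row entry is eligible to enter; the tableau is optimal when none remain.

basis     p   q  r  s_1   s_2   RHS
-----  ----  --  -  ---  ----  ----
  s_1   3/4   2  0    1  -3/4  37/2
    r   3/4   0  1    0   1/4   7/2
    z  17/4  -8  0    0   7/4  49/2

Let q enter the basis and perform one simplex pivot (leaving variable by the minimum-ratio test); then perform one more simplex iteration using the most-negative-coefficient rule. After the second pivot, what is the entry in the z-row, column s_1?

Ratio test on column q — row 1: (37/2)/2 = 37/4; row 2: entry 0 ≤ 0. Minimum is 37/4 at row 1 (s_1 leaves); pivot element 2.
Divide row 1 by 2; eliminate column q from the other rows.
Second iteration: most negative z-row entry is -5/4 in column s_2, so s_2 enters.
Ratio test on column s_2 — row 1: entry -3/8 ≤ 0; row 2: (7/2)/(1/4) = 14. Minimum is 14 at row 2 (r leaves); pivot element 1/4.
Divide row 2 by 1/4; eliminate column s_2 from the other rows.
After both pivots, the entry at the z-row, column s_1 is 4.

4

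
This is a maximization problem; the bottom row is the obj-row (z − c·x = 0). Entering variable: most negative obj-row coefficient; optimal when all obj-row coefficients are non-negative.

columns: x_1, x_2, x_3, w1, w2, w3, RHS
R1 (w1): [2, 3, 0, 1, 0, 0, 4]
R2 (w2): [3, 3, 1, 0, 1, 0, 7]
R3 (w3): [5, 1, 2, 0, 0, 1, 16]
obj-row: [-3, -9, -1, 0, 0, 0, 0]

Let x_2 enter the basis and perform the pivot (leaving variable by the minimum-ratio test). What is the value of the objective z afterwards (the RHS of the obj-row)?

Ratio test on column x_2 — row 1: 4/3 = 4/3; row 2: 7/3 = 7/3; row 3: 16/1 = 16. Minimum is 4/3 at row 1 (w1 leaves); pivot element 3.
Pivot on row 1; the obj-row RHS becomes 0 − (-9)·(4/3) = 12.

12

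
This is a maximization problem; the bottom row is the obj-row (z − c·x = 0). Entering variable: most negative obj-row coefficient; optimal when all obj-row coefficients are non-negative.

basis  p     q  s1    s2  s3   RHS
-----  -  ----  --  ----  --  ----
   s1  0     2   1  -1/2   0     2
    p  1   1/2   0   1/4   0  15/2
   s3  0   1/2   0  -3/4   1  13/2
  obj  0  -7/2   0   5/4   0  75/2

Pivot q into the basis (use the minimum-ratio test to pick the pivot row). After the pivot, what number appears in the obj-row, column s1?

Ratio test on column q — row 1: 2/2 = 1; row 2: (15/2)/(1/2) = 15; row 3: (13/2)/(1/2) = 13. Minimum is 1 at row 1 (s1 leaves); pivot element 2.
Divide row 1 by 2; eliminate column q from the other rows.
obj-row update in column s1: 0 − (-7/2)·(1/2) = 7/4.

7/4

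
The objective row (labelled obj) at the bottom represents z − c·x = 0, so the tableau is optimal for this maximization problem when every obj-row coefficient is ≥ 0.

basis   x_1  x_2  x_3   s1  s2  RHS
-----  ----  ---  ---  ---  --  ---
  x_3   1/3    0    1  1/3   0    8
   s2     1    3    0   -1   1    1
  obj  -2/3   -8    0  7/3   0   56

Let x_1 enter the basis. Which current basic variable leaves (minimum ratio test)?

s2

Column x_1 entries and ratios — x_3: 8/(1/3) = 24; s2: 1/1 = 1.
Smallest ratio is 1 in the row of s2, so s2 leaves.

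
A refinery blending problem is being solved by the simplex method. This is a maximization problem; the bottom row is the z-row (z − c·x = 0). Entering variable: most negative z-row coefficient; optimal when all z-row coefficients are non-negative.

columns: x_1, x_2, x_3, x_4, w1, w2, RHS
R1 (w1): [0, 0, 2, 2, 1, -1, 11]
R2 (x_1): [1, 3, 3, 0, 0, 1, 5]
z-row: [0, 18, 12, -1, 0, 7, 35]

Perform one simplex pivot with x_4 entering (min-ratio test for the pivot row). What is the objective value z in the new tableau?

Ratio test on column x_4 — row 1: 11/2 = 11/2; row 2: entry 0 ≤ 0. Minimum is 11/2 at row 1 (w1 leaves); pivot element 2.
Pivot on row 1; the z-row RHS becomes 35 − (-1)·(11/2) = 81/2.

81/2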